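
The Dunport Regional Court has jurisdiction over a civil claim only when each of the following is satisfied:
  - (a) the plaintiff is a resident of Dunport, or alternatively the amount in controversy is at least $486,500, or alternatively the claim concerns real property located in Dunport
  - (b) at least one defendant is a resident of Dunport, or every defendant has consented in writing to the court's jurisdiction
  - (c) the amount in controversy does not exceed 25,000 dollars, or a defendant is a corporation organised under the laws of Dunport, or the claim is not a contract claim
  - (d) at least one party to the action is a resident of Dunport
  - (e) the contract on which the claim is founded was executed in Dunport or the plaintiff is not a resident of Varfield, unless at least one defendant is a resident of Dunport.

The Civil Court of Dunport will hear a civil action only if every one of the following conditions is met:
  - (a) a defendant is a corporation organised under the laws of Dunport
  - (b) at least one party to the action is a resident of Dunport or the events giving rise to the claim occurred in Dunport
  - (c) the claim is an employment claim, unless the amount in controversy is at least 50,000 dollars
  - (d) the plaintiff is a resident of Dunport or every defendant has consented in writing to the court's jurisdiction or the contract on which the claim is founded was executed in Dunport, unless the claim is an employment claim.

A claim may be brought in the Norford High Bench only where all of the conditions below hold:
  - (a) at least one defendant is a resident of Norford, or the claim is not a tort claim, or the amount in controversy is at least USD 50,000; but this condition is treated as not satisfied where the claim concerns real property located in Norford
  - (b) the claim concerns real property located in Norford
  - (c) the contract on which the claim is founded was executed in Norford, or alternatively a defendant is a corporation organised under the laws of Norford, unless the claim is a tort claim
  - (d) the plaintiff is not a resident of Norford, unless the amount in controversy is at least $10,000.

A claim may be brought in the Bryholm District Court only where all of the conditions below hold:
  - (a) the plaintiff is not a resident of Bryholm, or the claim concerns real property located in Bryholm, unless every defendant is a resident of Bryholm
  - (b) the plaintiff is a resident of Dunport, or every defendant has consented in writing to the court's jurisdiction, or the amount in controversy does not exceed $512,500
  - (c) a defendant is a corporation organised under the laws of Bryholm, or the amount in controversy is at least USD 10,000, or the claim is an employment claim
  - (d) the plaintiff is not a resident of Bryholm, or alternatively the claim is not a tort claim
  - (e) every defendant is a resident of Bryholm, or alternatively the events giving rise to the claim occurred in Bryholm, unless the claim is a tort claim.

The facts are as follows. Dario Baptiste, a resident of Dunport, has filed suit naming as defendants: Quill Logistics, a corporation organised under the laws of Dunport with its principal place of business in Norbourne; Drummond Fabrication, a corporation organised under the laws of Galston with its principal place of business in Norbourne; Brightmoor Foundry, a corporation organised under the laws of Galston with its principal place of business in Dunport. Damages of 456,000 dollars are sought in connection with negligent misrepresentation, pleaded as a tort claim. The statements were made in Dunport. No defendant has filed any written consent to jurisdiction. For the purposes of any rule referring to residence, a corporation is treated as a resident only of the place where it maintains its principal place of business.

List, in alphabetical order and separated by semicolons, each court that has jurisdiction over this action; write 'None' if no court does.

The Dunport Regional Court:
  (a) The plaintiff resides in Dunport — that alternative is enough. Met.
  (b) Brightmoor Foundry resides in Dunport, so this disjunct is met. Satisfied.
  (c) Quill Logistics is organised under the laws of Dunport — that alternative is enough. Met.
  (d) Dario Baptiste resides in Dunport. Condition met.
  (e) The plaintiff resides in Dunport, which is not Varfield — that alternative is enough. Satisfied.
  → Every requirement is satisfied — jurisdiction.
The Civil Court of Dunport:
  (a) Quill Logistics is organised under the laws of Dunport. Satisfied.
  (b) Dario Baptiste resides in Dunport, so this disjunct is met. Met.
  (c) The claim is a tort claim, not an employment claim. But the amount in controversy is 456,000 dollars, which meets the $50,000 floor, and the 'unless' clause therefore excuses the requirement. Condition met.
  (d) The plaintiff resides in Dunport, so this disjunct is met. Satisfied.
  → Jurisdiction lies.
The Norford High Bench:
  (a) The amount in controversy is $456,000, which meets the $50,000 floor, which satisfies one of the alternatives. The exception is not triggered, since the claim does not concern real property. Condition met.
  (b) The claim does not concern real property. Condition not met.
  (c) No contract (and hence no place of execution) is alleged; the corporate defendant(s) are organised in Dunport, Galston, not Norford — none of the alternatives is met. However, the claim is a tort claim, so the 'unless' proviso supplies this condition. Satisfied.
  (d) The plaintiff resides in Dunport, which is not Norford. Satisfied.
  → At least one condition fails; no jurisdiction.
The Bryholm District Court:
  (a) The plaintiff resides in Dunport, which is not Bryholm, which satisfies one of the alternatives. Condition met.
  (b) The plaintiff resides in Dunport — that alternative is enough. Satisfied.
  (c) The amount in controversy is $456,000, which meets the $10,000 floor, so this disjunct is met. Condition met.
  (d) The plaintiff resides in Dunport, which is not Bryholm — that alternative is enough. Condition met.
  (e) The defendants reside as follows — Quill Logistics in Norbourne, Drummond Fabrication in Norbourne, Brightmoor Foundry in Dunport — not all in Bryholm; the operative events occurred in Dunport, not Bryholm — none of the alternatives is met. However, the claim is a tort claim, so the 'unless' proviso supplies this condition. Condition met.
  → The court has jurisdiction.

the Bryholm District Court; the Civil Court of Dunport; the Dunport Regional Court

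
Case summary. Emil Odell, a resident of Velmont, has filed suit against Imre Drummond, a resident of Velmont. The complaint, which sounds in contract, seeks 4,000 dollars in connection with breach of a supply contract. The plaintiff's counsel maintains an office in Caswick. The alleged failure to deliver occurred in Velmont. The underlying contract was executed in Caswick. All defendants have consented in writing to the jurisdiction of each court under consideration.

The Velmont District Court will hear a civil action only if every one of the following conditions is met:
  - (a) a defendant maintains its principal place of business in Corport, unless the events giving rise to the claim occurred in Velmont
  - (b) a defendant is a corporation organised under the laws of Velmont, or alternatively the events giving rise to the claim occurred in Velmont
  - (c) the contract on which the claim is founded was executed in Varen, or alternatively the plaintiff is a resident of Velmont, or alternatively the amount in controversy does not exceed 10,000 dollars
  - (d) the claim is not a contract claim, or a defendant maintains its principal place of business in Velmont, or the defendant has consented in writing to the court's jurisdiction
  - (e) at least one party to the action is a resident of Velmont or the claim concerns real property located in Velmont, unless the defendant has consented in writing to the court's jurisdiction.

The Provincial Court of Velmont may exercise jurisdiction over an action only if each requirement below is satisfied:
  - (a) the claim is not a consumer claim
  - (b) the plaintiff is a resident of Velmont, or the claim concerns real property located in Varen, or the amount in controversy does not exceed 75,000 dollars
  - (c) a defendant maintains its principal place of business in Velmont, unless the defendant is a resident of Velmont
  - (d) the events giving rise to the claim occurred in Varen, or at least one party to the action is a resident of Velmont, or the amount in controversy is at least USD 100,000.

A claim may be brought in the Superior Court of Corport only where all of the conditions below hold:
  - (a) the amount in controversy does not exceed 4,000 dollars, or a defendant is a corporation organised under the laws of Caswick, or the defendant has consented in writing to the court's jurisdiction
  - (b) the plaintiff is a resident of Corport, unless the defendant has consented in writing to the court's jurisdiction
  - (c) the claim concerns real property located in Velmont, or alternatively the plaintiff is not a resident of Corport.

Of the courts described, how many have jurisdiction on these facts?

The Velmont District Court:
  (a) No defendant is a corporation. However, the operative events occurred in Velmont, so the 'unless' proviso supplies this condition. Satisfied.
  (b) The operative events occurred in Velmont, which satisfies one of the alternatives. Met.
  (c) The plaintiff resides in Velmont, so one alternative holds. Satisfied.
  (d) Every defendant has filed written consent, so this disjunct is met. Satisfied.
  (e) Emil Odell resides in Velmont — that alternative is enough. Met.
  → Every requirement is satisfied — jurisdiction.
The Provincial Court of Velmont:
  (a) The claim is a contract claim, not a consumer claim. Met.
  (b) The plaintiff resides in Velmont, so one alternative holds. Met.
  (c) No defendant is a corporation. However, the defendant resides in Velmont, so the 'unless' proviso supplies this condition. Satisfied.
  (d) Emil Odell resides in Velmont — that alternative is enough. Satisfied.
  → The court has jurisdiction.
The Superior Court of Corport:
  (a) The amount in controversy is 4,000 dollars, within the 4,000 dollars ceiling — that alternative is enough. Satisfied.
  (b) The plaintiff resides in Velmont, not Corport. But every defendant has filed written consent, and the 'unless' clause therefore excuses the requirement. Met.
  (c) The plaintiff resides in Velmont, which is not Corport, so one alternative holds. Met.
  → The court has jurisdiction.
Courts with jurisdiction: the Velmont District Court, the Provincial Court of Velmont, the Superior Court of Corport — 3 in total.

3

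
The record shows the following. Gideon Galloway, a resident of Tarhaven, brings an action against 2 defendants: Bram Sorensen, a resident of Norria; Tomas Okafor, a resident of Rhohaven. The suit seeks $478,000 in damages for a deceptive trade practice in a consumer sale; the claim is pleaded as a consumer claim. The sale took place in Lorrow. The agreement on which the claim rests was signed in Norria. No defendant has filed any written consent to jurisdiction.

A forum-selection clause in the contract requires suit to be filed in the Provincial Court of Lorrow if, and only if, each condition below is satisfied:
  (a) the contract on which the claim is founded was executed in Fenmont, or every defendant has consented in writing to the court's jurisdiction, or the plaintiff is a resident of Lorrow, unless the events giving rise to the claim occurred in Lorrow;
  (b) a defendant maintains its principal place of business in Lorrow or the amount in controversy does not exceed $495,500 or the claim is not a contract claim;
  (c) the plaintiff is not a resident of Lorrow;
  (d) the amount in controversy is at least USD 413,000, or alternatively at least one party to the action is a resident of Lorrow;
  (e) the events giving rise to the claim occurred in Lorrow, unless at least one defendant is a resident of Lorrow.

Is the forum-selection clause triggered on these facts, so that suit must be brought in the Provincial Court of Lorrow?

Yes

The Provincial Court of Lorrow:
  (a) The contract was executed in Norria, not Fenmont; no such written consent has been filed; the plaintiff resides in Tarhaven, not Lorrow — none of the alternatives is met. But the operative events occurred in Lorrow, and the 'unless' clause therefore excuses the requirement. Condition met.
  (b) The amount in controversy is USD 478,000, within the USD 495,500 ceiling, which satisfies one of the alternatives. Condition met.
  (c) The plaintiff resides in Tarhaven, which is not Lorrow. Condition met.
  (d) The amount in controversy is 478,000 dollars, which meets the 413,000 dollars floor, so this disjunct is met. Condition met.
  (e) The operative events occurred in Lorrow. Satisfied.
  → Forum clause is triggered.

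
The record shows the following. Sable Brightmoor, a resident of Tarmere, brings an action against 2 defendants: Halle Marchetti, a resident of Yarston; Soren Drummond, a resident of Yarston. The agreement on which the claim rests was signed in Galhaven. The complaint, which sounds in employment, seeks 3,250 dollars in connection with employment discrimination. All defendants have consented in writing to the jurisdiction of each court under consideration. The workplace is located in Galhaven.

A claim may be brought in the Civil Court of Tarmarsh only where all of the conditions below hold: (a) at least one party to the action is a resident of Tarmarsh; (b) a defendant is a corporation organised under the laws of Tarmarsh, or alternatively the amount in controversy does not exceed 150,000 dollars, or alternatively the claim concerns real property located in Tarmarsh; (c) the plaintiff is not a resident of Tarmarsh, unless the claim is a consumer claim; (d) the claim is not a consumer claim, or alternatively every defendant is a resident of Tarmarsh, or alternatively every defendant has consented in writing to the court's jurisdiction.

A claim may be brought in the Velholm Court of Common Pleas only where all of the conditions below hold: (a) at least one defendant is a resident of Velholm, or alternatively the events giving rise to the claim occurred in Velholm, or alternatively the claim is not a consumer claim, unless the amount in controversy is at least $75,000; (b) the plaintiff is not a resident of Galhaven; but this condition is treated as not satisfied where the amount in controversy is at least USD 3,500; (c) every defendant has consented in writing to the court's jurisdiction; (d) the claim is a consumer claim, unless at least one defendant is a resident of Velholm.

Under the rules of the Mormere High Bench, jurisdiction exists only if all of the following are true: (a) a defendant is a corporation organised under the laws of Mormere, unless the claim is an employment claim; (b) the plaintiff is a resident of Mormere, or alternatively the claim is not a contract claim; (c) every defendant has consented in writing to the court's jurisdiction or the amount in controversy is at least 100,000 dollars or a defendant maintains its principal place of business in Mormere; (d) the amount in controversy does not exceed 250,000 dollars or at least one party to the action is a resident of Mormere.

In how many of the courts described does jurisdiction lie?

1

The Civil Court of Tarmarsh:
  (a) No party resides in Tarmarsh. Not satisfied.
  (b) The amount in controversy is 3,250 dollars, within the 150,000 dollars ceiling — that alternative is enough. Condition met.
  (c) The plaintiff resides in Tarmere, which is not Tarmarsh. Condition met.
  (d) The claim is an employment claim, not a consumer claim — that alternative is enough. Met.
  → At least one condition fails; no jurisdiction.
The Velholm Court of Common Pleas:
  (a) The claim is an employment claim, not a consumer claim — that alternative is enough. Met.
  (b) The plaintiff resides in Tarmere, which is not Galhaven. The exception is not triggered, since the amount in controversy is USD 3,250, below the USD 3,500 floor. Condition met.
  (c) Every defendant has filed written consent. Condition met.
  (d) The claim is an employment claim, not a consumer claim. The proviso offers no rescue either, since no defendant resides in Velholm (they reside in Yarston, Yarston). Condition not met.
  → At least one condition fails; no jurisdiction.
The Mormere High Bench:
  (a) No defendant is a corporation. However, the claim is an employment claim, so the 'unless' proviso supplies this condition. Met.
  (b) The claim is an employment claim, not a contract claim — that alternative is enough. Condition met.
  (c) Every defendant has filed written consent, so this disjunct is met. Condition met.
  (d) The amount in controversy is USD 3,250, within the $250,000 ceiling, so one alternative holds. Satisfied.
  → All conditions met; jurisdiction exists.
Courts with jurisdiction: the Mormere High Bench — 1 in total.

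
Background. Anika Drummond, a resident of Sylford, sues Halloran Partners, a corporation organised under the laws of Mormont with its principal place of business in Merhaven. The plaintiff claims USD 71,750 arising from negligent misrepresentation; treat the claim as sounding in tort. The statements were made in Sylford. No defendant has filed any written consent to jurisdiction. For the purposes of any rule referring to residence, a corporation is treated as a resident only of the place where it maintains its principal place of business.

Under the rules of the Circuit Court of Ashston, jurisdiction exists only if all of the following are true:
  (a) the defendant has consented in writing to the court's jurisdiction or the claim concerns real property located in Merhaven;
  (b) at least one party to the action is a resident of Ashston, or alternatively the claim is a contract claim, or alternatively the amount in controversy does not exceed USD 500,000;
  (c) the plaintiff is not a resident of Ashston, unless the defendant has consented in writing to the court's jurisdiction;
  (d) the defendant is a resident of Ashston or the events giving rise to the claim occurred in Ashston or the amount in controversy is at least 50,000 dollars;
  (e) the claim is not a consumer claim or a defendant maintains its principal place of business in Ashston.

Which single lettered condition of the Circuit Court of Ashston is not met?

The Circuit Court of Ashston:
  (a) No such written consent has been filed; the claim does not concern real property — every alternative fails. Condition not met.
  (b) The amount in controversy is USD 71,750, within the USD 500,000 ceiling, which satisfies one of the alternatives. Satisfied.
  (c) The plaintiff resides in Sylford, which is not Ashston. Condition met.
  (d) The amount in controversy is USD 71,750, which meets the USD 50,000 floor, so one alternative holds. Condition met.
  (e) The claim is a tort claim, not a consumer claim — that alternative is enough. Condition met.
Only condition (a) fails.

(a)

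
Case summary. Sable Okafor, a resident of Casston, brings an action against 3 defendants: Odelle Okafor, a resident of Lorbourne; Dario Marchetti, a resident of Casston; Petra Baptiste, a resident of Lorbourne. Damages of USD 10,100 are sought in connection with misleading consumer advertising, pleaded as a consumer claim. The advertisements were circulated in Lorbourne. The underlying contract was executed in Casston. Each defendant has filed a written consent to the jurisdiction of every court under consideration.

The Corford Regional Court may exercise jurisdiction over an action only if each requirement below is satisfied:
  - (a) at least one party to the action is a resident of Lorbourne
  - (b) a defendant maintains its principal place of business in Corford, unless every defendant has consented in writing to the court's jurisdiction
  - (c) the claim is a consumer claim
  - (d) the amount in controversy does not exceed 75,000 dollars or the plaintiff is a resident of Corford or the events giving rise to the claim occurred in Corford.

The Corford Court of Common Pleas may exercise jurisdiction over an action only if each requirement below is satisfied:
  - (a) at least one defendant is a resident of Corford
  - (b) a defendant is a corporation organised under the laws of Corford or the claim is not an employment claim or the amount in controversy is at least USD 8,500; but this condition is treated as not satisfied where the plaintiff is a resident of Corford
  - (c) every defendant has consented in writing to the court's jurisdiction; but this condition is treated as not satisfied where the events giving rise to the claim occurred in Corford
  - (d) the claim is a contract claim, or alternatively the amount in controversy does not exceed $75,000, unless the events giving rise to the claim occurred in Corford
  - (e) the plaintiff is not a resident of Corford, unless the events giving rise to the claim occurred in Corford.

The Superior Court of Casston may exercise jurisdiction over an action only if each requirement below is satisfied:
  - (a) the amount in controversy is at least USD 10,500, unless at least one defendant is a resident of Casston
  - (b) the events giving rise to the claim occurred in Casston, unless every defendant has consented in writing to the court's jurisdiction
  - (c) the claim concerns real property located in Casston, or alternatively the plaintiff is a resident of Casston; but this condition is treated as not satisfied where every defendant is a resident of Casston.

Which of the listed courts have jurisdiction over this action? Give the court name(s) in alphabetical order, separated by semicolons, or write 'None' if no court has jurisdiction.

the Corford Regional Court; the Superior Court of Casston

The Corford Regional Court:
  (a) Odelle Okafor resides in Lorbourne. Met.
  (b) No defendant is a corporation. However, every defendant has filed written consent, so the 'unless' proviso supplies this condition. Condition met.
  (c) The claim is a consumer claim. Satisfied.
  (d) The amount in controversy is $10,100, within the $75,000 ceiling, so this disjunct is met. Satisfied.
  → Every requirement is satisfied — jurisdiction.
The Corford Court of Common Pleas:
  (a) No defendant resides in Corford (they reside in Lorbourne, Casston, Lorbourne). Fails.
  (b) The claim is a consumer claim, not an employment claim — that alternative is enough. And the carve-out is inapplicable — the plaintiff resides in Casston, not Corford. Condition met.
  (c) Every defendant has filed written consent. The carve-out does not apply: the operative events occurred in Lorbourne, not Corford. Met.
  (d) The amount in controversy is 10,100 dollars, within the USD 75,000 ceiling — that alternative is enough. Met.
  (e) The plaintiff resides in Casston, which is not Corford. Met.
  → Not every requirement is met — no jurisdiction.
The Superior Court of Casston:
  (a) The amount in controversy is $10,100, below the 10,500 dollars floor. But Dario Marchetti resides in Casston, and the 'unless' clause therefore excuses the requirement. Condition met.
  (b) The operative events occurred in Lorbourne, not Casston. However, every defendant has filed written consent, so the 'unless' proviso supplies this condition. Condition met.
  (c) The plaintiff resides in Casston, so one alternative holds. The exception is not triggered, since the defendants reside as follows — Odelle Okafor in Lorbourne, Dario Marchetti in Casston, Petra Baptiste in Lorbourne — not all in Casston. Satisfied.
  → The court has jurisdiction.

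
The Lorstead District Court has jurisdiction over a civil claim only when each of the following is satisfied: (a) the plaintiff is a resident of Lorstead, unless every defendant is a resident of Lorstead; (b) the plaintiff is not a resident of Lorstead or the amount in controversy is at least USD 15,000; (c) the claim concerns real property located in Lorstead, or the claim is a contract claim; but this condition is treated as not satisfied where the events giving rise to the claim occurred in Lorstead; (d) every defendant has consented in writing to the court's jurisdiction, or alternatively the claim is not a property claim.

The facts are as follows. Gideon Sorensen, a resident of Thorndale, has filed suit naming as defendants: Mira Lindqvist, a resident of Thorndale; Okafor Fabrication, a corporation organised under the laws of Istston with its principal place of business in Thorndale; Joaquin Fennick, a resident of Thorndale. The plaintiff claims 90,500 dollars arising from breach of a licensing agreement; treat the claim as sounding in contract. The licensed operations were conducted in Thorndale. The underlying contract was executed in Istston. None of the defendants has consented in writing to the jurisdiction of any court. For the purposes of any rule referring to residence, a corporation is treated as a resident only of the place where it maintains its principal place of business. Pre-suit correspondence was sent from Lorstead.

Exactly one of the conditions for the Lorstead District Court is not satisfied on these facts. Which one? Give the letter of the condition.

The Lorstead District Court:
  (a) The plaintiff resides in Thorndale, not Lorstead. And the defendants reside as follows — Mira Lindqvist in Thorndale, Okafor Fabrication in Thorndale, Joaquin Fennick in Thorndale — not all in Lorstead, so the proviso does not save it. Condition not met.
  (b) The plaintiff resides in Thorndale, which is not Lorstead, which satisfies one of the alternatives. Condition met.
  (c) The claim is a contract claim — that alternative is enough. And the carve-out is inapplicable — the operative events occurred in Thorndale, not Lorstead. Condition met.
  (d) The claim is a contract claim, not a property claim, which satisfies one of the alternatives. Satisfied.
Only condition (a) fails.

(a)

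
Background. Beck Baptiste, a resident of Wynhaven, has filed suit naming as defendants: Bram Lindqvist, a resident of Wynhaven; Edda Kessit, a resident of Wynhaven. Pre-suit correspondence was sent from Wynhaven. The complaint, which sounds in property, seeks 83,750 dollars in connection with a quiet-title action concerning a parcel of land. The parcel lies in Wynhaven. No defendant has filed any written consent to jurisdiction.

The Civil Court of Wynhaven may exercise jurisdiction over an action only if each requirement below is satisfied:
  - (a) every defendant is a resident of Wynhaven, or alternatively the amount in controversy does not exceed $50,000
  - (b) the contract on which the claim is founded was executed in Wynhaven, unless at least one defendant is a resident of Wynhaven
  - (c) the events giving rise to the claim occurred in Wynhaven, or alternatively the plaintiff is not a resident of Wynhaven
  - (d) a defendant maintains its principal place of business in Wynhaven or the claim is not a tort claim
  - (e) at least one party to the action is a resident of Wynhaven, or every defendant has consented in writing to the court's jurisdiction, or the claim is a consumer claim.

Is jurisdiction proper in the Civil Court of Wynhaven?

The Civil Court of Wynhaven:
  (a) The defendants reside as follows — Bram Lindqvist in Wynhaven, Edda Kessit in Wynhaven — all in Wynhaven — that alternative is enough. Met.
  (b) No contract (and hence no place of execution) is alleged. But Bram Lindqvist resides in Wynhaven, and the 'unless' clause therefore excuses the requirement. Met.
  (c) The operative events occurred in Wynhaven, which satisfies one of the alternatives. Met.
  (d) The claim is a property claim, not a tort claim, so this disjunct is met. Met.
  (e) Beck Baptiste resides in Wynhaven, so this disjunct is met. Condition met.
  → Jurisdiction lies.

Yes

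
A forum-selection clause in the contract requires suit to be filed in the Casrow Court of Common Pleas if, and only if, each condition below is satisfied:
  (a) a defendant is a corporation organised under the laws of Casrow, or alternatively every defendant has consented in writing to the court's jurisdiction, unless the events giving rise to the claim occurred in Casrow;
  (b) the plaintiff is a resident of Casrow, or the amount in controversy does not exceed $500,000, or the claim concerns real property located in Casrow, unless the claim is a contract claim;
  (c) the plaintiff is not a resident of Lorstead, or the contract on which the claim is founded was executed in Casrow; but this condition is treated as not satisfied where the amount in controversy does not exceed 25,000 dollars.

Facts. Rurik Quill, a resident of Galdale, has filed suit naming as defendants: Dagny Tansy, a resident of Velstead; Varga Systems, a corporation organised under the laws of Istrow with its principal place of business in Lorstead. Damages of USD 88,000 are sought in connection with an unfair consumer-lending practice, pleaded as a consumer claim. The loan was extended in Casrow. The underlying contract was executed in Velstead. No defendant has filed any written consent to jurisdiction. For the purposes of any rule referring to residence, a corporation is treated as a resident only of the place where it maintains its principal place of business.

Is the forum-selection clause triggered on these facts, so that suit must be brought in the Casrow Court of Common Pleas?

Yes

The Casrow Court of Common Pleas:
  (a) The corporate defendant(s) are organised in Istrow, not Casrow; no such written consent has been filed — none of the alternatives is met. The proviso rescues it, though: the operative events occurred in Casrow. Met.
  (b) The amount in controversy is USD 88,000, within the USD 500,000 ceiling, so one alternative holds. Satisfied.
  (c) The plaintiff resides in Galdale, which is not Lorstead, so this disjunct is met. The exception is not triggered, since the amount in controversy is USD 88,000, above the $25,000 ceiling. Condition met.
  → Forum clause is triggered.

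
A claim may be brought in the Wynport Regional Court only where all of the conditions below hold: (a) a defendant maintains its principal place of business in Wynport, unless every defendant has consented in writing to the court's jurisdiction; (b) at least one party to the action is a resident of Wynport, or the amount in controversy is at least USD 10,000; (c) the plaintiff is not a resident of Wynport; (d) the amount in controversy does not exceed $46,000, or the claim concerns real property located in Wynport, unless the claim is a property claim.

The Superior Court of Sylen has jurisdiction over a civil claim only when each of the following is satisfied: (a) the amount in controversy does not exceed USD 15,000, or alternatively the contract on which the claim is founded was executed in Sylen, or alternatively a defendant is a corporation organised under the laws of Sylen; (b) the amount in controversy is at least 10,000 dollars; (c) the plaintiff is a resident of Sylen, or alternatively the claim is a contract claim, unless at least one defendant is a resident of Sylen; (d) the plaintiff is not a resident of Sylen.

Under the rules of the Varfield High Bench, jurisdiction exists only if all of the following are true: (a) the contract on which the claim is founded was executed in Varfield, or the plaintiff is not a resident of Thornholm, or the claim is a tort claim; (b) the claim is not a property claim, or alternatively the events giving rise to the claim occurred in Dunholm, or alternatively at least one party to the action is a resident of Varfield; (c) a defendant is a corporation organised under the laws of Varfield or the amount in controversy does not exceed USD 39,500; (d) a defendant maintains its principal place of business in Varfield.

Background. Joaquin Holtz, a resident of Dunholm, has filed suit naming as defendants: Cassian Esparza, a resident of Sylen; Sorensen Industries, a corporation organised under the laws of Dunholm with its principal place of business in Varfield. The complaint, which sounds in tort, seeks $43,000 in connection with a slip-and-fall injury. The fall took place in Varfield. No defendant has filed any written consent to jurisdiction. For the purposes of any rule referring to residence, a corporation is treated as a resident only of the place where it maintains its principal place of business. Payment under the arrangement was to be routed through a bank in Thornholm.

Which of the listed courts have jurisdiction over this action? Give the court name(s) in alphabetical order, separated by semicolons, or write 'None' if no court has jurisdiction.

None

The Wynport Regional Court:
  (a) The corporate defendant(s) have their principal place of business in Varfield, not Wynport. The proviso offers no rescue either, since no such written consent has been filed. Fails.
  (b) The amount in controversy is USD 43,000, which meets the USD 10,000 floor — that alternative is enough. Condition met.
  (c) The plaintiff resides in Dunholm, which is not Wynport. Condition met.
  (d) The amount in controversy is $43,000, within the 46,000 dollars ceiling, so one alternative holds. Satisfied.
  → At least one condition fails; no jurisdiction.
The Superior Court of Sylen:
  (a) The amount in controversy is USD 43,000, above the 15,000 dollars ceiling; no contract (and hence no place of execution) is alleged; the corporate defendant(s) are organised in Dunholm, not Sylen — no alternative holds. Not satisfied.
  (b) The amount in controversy is $43,000, which meets the 10,000 dollars floor. Satisfied.
  (c) The plaintiff resides in Dunholm, not Sylen; the claim is a tort claim, not a contract claim — none of the alternatives is met. But Cassian Esparza resides in Sylen, and the 'unless' clause therefore excuses the requirement. Condition met.
  (d) The plaintiff resides in Dunholm, which is not Sylen. Satisfied.
  → At least one condition fails; no jurisdiction.
The Varfield High Bench:
  (a) The plaintiff resides in Dunholm, which is not Thornholm, so this disjunct is met. Condition met.
  (b) The claim is a tort claim, not a property claim, so one alternative holds. Met.
  (c) The corporate defendant(s) are organised in Dunholm, not Varfield; the amount in controversy is $43,000, above the $39,500 ceiling — no alternative holds. Not met.
  (d) Sorensen Industries has its principal place of business in Varfield. Satisfied.
  → The court lacks jurisdiction.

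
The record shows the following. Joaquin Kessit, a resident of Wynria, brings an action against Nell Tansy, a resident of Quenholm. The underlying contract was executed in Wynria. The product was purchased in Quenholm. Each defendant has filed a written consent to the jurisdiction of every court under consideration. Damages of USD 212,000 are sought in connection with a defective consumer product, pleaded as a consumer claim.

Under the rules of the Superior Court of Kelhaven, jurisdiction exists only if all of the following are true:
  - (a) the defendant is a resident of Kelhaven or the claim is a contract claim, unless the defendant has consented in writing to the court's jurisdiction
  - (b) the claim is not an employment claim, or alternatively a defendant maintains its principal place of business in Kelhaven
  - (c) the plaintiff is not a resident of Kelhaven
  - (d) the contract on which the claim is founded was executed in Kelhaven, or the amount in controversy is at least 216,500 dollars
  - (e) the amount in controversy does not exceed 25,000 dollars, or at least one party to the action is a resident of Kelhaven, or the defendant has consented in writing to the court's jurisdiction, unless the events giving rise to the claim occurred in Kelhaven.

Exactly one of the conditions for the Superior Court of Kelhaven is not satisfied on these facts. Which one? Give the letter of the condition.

The Superior Court of Kelhaven:
  (a) The defendant resides in Quenholm, not Kelhaven; the claim is a consumer claim, not a contract claim — every alternative fails. However, every defendant has filed written consent, so the 'unless' proviso supplies this condition. Condition met.
  (b) The claim is a consumer claim, not an employment claim — that alternative is enough. Condition met.
  (c) The plaintiff resides in Wynria, which is not Kelhaven. Condition met.
  (d) The contract was executed in Wynria, not Kelhaven; the amount in controversy is USD 212,000, below the $216,500 floor — every alternative fails. Not met.
  (e) Every defendant has filed written consent, so one alternative holds. Condition met.
Only condition (d) fails.

(d)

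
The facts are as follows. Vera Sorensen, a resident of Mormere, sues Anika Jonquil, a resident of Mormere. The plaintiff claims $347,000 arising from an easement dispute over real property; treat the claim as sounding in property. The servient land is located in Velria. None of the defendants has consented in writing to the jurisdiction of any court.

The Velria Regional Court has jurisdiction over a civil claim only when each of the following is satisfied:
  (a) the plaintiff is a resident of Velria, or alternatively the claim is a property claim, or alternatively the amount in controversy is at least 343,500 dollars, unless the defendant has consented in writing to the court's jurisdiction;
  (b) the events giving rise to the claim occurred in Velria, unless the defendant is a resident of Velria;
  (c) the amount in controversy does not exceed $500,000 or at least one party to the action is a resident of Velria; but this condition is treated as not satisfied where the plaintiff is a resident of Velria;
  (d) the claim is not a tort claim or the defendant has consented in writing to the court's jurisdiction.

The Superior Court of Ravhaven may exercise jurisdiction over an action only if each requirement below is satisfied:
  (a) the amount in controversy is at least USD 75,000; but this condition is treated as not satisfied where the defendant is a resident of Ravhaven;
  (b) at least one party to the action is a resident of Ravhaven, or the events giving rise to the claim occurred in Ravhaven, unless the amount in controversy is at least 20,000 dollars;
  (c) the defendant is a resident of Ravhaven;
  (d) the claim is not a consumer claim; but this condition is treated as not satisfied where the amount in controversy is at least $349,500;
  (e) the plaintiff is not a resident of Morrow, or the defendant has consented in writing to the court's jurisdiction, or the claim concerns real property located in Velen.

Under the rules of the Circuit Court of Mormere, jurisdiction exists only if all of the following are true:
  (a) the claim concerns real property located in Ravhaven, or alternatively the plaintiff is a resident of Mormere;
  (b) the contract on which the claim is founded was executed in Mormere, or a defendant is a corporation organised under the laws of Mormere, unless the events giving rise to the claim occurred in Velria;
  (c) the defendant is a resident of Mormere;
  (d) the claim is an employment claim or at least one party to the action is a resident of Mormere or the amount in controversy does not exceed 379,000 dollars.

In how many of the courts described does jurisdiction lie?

The Velria Regional Court:
  (a) The claim is a property claim, so one alternative holds. Condition met.
  (b) The operative events occurred in Velria. Condition met.
  (c) The amount in controversy is 347,000 dollars, within the $500,000 ceiling, so one alternative holds. And the carve-out is inapplicable — the plaintiff resides in Mormere, not Velria. Condition met.
  (d) The claim is a property claim, not a tort claim, which satisfies one of the alternatives. Satisfied.
  → All conditions met; jurisdiction exists.
The Superior Court of Ravhaven:
  (a) The amount in controversy is 347,000 dollars, which meets the USD 75,000 floor. The carve-out does not apply: the defendant resides in Mormere, not Ravhaven. Satisfied.
  (b) No party resides in Ravhaven; the operative events occurred in Velria, not Ravhaven — no alternative holds. But the amount in controversy is USD 347,000, which meets the $20,000 floor, and the 'unless' clause therefore excuses the requirement. Condition met.
  (c) The defendant resides in Mormere, not Ravhaven. Not met.
  (d) The claim is a property claim, not a consumer claim. The carve-out does not apply: the amount in controversy is 347,000 dollars, below the 349,500 dollars floor. Satisfied.
  (e) The plaintiff resides in Mormere, which is not Morrow, so one alternative holds. Satisfied.
  → Not every requirement is met — no jurisdiction.
The Circuit Court of Mormere:
  (a) The plaintiff resides in Mormere — that alternative is enough. Met.
  (b) No contract (and hence no place of execution) is alleged; no defendant is a corporation — none of the alternatives is met. But the operative events occurred in Velria, and the 'unless' clause therefore excuses the requirement. Condition met.
  (c) The defendant resides in Mormere. Met.
  (d) Vera Sorensen resides in Mormere, which satisfies one of the alternatives. Satisfied.
  → The court has jurisdiction.
Courts with jurisdiction: the Velria Regional Court, the Circuit Court of Mormere — 2 in total.

2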